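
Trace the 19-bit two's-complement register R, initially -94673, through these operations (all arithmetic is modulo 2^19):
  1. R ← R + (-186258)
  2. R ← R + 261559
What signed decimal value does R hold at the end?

-19372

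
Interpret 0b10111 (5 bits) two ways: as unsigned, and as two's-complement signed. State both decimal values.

unsigned = 23, signed = -9

Unsigned: 10111 = 23.
Signed: MSB=1 → 23 − 32 = -9.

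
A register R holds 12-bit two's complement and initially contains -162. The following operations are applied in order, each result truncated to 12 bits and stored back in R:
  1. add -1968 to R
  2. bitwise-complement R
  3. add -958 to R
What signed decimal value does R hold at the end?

1171

Start: R = -162 = 111101011110.
R = -162 + (-1968) = -2130; wraps to 1966 = 011110101110
R = NOT 011110101110 = 100001010001 = -1967
R = -1967 + (-958) = -2925; wraps to 1171 = 010010010011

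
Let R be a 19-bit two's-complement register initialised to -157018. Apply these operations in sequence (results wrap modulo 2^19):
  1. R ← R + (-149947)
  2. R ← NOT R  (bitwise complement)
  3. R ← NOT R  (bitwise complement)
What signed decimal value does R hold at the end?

217323

Start: R = -157018 = 1011001101010100110.
R = -157018 + (-149947) = -306965; wraps to 217323 = 0110101000011101011
R = NOT 0110101000011101011 = 1001010111100010100 = -217324
R = NOT 1001010111100010100 = 0110101000011101011 = 217323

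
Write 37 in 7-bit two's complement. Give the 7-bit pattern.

37 is non-negative, so write it directly in 7 bits: 0100101.

0100101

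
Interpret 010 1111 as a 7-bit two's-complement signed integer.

MSB is 0, so the value is non-negative: 0101111 = 47.

47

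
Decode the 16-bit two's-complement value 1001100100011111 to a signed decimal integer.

MSB is 1, so the value is negative.
Invert: 0110011011100000. Add 1: 0110011011100001 = 26337. So the value is −26337.

-26337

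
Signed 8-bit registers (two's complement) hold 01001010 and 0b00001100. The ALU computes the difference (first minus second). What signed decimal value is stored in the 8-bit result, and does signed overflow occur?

01001010 = 74 (signed)
0b00001100 → 00001100 = 12 (signed)
Subtract via negate-and-add: invert 00001100 + 1 = 11110100 (i.e. -12).
  01001010
+ 11110100
= 00111110  (discard carry-out 1)
Result 00111110: MSB = 0 → value 62.
Addends (after negating the subtrahend) have opposite signs, so signed overflow cannot occur.

62; no overflow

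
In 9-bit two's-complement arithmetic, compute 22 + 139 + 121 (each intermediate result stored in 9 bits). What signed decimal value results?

-230

22 + 139 = 161 (010100001)
161 + 121 = 282 → wraps to -230 (100011010)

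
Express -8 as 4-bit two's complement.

1000

|-8| = 8 = 1000 in 4 bits.
Invert the bits: 0111. Add 1: 1000.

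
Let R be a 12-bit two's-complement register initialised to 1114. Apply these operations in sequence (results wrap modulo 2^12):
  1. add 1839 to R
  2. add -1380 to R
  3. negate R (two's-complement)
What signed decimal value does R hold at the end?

Start: R = 1114 = 010001011010.
R = 1114 + 1839 = 2953; wraps to -1143 = 101110001001
R = -1143 + (-1380) = -2523; wraps to 1573 = 011000100101
R = −(1573) = -1573 = 100111011011

-1573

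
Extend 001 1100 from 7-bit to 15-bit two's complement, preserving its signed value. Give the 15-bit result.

000000000011100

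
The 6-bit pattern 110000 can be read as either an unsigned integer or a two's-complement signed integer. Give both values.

Unsigned: 110000 = 48.
Signed: MSB=1 → 48 − 64 = -16.

unsigned = 48, signed = -16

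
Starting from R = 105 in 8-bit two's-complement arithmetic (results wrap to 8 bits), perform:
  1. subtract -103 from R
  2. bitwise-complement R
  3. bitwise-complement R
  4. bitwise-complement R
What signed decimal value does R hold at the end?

47

Start: R = 105 = 01101001.
R = 105 − (-103) = 208; wraps to -48 = 11010000
R = NOT 11010000 = 00101111 = 47
R = NOT 00101111 = 11010000 = -48
R = NOT 11010000 = 00101111 = 47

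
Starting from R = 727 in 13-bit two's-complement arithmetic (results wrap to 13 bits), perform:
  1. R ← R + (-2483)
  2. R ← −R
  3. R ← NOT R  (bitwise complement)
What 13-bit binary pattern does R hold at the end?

1100100100011

Start: R = 727 = 0001011010111.
R = 727 + (-2483) = -1756 = 1100100100100
R = −(-1756) = 1756 = 0011011011100
R = NOT 0011011011100 = 1100100100011 = -1757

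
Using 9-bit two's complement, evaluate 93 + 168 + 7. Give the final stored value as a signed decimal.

-244

93 + 168 = 261 → wraps to -251 (100000101)
-251 + 7 = -244 (100001100)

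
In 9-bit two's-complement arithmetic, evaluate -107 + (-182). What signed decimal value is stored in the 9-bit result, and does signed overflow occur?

223; overflow

-107 → 110010101
-182 → 101001010
  110010101
+ 101001010
= 011011111  (discard carry-out 1)
Result 011011111: MSB = 0 → value 223.
Both addends are negative but the stored result is non-negative: signed overflow. The true value -107 + (-182) = -289 lies outside [-256, 255].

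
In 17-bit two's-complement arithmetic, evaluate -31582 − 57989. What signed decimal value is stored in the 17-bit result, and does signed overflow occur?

41501; overflow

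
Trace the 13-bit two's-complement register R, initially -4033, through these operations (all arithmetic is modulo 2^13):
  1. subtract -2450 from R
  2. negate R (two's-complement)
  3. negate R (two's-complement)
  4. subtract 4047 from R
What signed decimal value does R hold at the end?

2562

Start: R = -4033 = 1000000111111.
R = -4033 − (-2450) = -1583 = 1100111010001
R = −(-1583) = 1583 = 0011000101111
R = −(1583) = -1583 = 1100111010001
R = -1583 − 4047 = -5630; wraps to 2562 = 0101000000010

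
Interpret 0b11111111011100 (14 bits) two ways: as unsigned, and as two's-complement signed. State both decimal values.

unsigned = 16348, signed = -36

Unsigned: 11111111011100 = 16348.
Signed: MSB=1 → 16348 − 16384 = -36.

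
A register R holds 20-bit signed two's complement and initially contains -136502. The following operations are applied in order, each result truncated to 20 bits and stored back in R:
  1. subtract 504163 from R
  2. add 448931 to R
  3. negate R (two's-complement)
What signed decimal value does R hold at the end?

Start: R = -136502 = 11011110101011001010.
R = -136502 − 504163 = -640665; wraps to 407911 = 01100011100101100111
R = 407911 + 448931 = 856842; wraps to -191734 = 11010001001100001010
R = −(-191734) = 191734 = 00101110110011110110

191734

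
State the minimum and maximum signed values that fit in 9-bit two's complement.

min = -256, max = 255

Minimum: −2^8 = -256.
Maximum: 2^8 − 1 = 255.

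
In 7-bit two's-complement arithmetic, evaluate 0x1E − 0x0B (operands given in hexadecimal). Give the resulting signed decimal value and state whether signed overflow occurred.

19; no overflow

0x1E = 0011110 = 30 (signed)
0x0B = 0001011 = 11 (signed)
Subtract via negate-and-add: invert 0001011 + 1 = 1110101 (i.e. -11).
  0011110
+ 1110101
= 0010011  (discard carry-out 1)
Result 0010011: MSB = 0 → value 19.
Addends (after negating the subtrahend) have opposite signs, so signed overflow cannot occur.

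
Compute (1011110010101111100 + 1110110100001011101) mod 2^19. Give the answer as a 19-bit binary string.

  1011110010101111100
+ 1110110100001011101
= 1010100110111011001  (discard carry-out 1)

1010100110111011001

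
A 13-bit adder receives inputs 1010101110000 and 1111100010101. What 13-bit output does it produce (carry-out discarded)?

1010010000101

  1010101110000
+ 1111100010101
= 1010010000101  (discard carry-out 1)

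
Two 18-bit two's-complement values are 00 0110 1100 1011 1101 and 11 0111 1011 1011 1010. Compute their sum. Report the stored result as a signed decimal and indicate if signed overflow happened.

-6025; no overflow

00 0110 1100 1011 1101 → 000110110010111101 = 27837 (signed)
11 0111 1011 1011 1010 → 110111101110111010 = -33862 (signed)
  000110110010111101
+ 110111101110111010
= 111110100001110111
Result 111110100001110111: MSB = 1 → 256119 − 262144 = -6025.
Addends have opposite signs, so signed overflow cannot occur.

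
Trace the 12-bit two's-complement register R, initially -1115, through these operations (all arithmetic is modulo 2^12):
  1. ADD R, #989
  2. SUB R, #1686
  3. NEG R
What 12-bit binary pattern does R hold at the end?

011100010100

Start: R = -1115 = 101110100101.
R = -1115 + 989 = -126 = 111110000010
R = -126 − 1686 = -1812 = 100011101100
R = −(-1812) = 1812 = 011100010100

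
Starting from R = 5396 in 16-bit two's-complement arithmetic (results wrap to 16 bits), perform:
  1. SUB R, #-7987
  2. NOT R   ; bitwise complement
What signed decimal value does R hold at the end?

-13384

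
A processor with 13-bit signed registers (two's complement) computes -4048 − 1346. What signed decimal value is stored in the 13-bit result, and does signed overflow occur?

2798; overflow

-4048 → 1000000110000
1346 → 0010101000010
Subtract via negate-and-add: invert 0010101000010 + 1 = 1101010111110 (i.e. -1346).
  1000000110000
+ 1101010111110
= 0101011101110  (discard carry-out 1)
Result 0101011101110: MSB = 0 → value 2798.
Both addends (after negating the subtrahend) are negative but the stored result is non-negative: signed overflow. The true value -4048 − 1346 = -5394 lies outside [-4096, 4095].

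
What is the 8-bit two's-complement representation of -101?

10011011

|-101| = 101 = 01100101 in 8 bits.
Invert the bits: 10011010. Add 1: 10011011.
Check: 10011011 reads as 155 − 256 = -101.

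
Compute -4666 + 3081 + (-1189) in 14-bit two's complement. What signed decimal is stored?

-2774

-4666 + 3081 = -1585 (11100111001111)
-1585 + (-1189) = -2774 (11010100101010)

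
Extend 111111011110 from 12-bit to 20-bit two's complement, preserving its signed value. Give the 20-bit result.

11111111111111011110

MSB of 111111011110 is 1; replicate it into the new high bits.
11111111|111111011110 → 11111111111111011110 (still -34).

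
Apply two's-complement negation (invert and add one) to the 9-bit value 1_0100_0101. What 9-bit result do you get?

010111011

Invert: 010111010. Add 1: 010111011.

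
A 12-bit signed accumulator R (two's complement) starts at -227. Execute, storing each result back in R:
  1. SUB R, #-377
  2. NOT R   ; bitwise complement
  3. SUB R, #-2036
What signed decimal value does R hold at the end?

Start: R = -227 = 111100011101.
R = -227 − (-377) = 150 = 000010010110
R = NOT 000010010110 = 111101101001 = -151
R = -151 − (-2036) = 1885 = 011101011101

1885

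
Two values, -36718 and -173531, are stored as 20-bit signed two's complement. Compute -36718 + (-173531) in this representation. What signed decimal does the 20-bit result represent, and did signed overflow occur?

-210249; no overflow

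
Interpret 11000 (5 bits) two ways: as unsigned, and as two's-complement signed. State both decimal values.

Unsigned: 11000 = 24.
Signed: MSB=1 → 24 − 32 = -8.

unsigned = 24, signed = -8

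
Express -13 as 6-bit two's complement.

110011

|-13| = 13 = 001101 in 6 bits.
Invert the bits: 110010. Add 1: 110011.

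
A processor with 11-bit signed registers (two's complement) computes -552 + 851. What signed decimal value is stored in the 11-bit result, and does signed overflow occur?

-552 → 10111011000
851 → 01101010011
  10111011000
+ 01101010011
= 00100101011  (discard carry-out 1)
Result 00100101011: MSB = 0 → value 299.
Addends have opposite signs, so signed overflow cannot occur.

299; no overflow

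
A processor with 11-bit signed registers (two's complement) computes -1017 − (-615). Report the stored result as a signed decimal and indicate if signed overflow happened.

-1017 → 10000000111
-615 → 10110011001
Subtract via negate-and-add: invert 10110011001 + 1 = 01001100111 (i.e. 615).
  10000000111
+ 01001100111
= 11001101110
Result 11001101110: MSB = 1 → 1646 − 2048 = -402.
Addends (after negating the subtrahend) have opposite signs, so signed overflow cannot occur.

-402; no overflow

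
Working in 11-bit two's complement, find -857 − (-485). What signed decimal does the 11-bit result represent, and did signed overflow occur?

-372; no overflow

-857 → 10010100111
-485 → 11000011011
Subtract via negate-and-add: invert 11000011011 + 1 = 00111100101 (i.e. 485).
  10010100111
+ 00111100101
= 11010001100
Result 11010001100: MSB = 1 → 1676 − 2048 = -372.
Addends (after negating the subtrahend) have opposite signs, so signed overflow cannot occur.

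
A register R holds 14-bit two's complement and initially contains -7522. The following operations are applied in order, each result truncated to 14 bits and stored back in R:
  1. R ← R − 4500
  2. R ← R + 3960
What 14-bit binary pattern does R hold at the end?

10000010000010

Start: R = -7522 = 10001010011110.
R = -7522 − 4500 = -12022; wraps to 4362 = 01000100001010
R = 4362 + 3960 = 8322; wraps to -8062 = 10000010000010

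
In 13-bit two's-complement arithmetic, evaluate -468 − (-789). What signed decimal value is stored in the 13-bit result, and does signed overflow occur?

321; no overflow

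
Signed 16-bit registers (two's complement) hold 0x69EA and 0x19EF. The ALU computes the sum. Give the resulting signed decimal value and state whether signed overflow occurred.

-31783; overflow

0x69EA = 0110100111101010 = 27114 (signed)
0x19EF = 0001100111101111 = 6639 (signed)
  0110100111101010
+ 0001100111101111
= 1000001111011001
Result 1000001111011001: MSB = 1 → 33753 − 65536 = -31783.
Both addends are non-negative but the stored result is negative: signed overflow. The true value 27114 + 6639 = 33753 lies outside [-32768, 32767].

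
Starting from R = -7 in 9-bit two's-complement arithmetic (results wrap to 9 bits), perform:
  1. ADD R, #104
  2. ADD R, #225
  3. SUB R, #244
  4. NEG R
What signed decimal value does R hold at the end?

-78

Start: R = -7 = 111111001.
R = -7 + 104 = 97 = 001100001
R = 97 + 225 = 322; wraps to -190 = 101000010
R = -190 − 244 = -434; wraps to 78 = 001001110
R = −(78) = -78 = 110110010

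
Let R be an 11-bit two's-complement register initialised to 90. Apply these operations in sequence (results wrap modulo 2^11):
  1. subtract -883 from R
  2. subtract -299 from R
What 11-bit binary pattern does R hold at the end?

Start: R = 90 = 00001011010.
R = 90 − (-883) = 973 = 01111001101
R = 973 − (-299) = 1272; wraps to -776 = 10011111000

10011111000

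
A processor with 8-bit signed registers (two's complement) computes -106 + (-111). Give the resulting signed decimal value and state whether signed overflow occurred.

-106 → 10010110
-111 → 10010001
  10010110
+ 10010001
= 00100111  (discard carry-out 1)
Result 00100111: MSB = 0 → value 39.
Both addends are negative but the stored result is non-negative: signed overflow. The true value -106 + (-111) = -217 lies outside [-128, 127].

39; overflow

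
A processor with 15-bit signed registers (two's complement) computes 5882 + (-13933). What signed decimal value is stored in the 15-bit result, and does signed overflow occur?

-8051; no overflow

5882 → 001011011111010
-13933 → 100100110010011
  001011011111010
+ 100100110010011
= 110000010001101
Result 110000010001101: MSB = 1 → 24717 − 32768 = -8051.
Addends have opposite signs, so signed overflow cannot occur.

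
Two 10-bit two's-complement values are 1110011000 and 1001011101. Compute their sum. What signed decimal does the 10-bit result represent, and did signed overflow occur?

1110011000 = -104 (signed)
1001011101 = -419 (signed)
  1110011000
+ 1001011101
= 0111110101  (discard carry-out 1)
Result 0111110101: MSB = 0 → value 501.
Both addends are negative but the stored result is non-negative: signed overflow. The true value -104 + (-419) = -523 lies outside [-512, 511].

501; overflow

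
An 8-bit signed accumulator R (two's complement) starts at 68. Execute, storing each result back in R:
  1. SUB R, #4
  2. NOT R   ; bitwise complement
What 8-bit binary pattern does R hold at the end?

Start: R = 68 = 01000100.
R = 68 − 4 = 64 = 01000000
R = NOT 01000000 = 10111111 = -65

10111111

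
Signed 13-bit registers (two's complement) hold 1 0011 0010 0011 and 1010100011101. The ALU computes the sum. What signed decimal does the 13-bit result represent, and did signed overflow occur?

2112; overflow

1 0011 0010 0011 → 1001100100011 = -3293 (signed)
1010100011101 = -2787 (signed)
  1001100100011
+ 1010100011101
= 0100001000000  (discard carry-out 1)
Result 0100001000000: MSB = 0 → value 2112.
Both addends are negative but the stored result is non-negative: signed overflow. The true value -3293 + (-2787) = -6080 lies outside [-4096, 4095].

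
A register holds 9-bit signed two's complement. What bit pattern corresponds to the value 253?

253 is non-negative, so write it directly in 9 bits: 011111101.

011111101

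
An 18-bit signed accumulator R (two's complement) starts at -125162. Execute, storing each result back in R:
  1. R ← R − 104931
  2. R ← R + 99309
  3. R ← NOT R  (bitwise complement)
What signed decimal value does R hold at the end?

Start: R = -125162 = 100001011100010110.
R = -125162 − 104931 = -230093; wraps to 32051 = 000111110100110011
R = 32051 + 99309 = 131360; wraps to -130784 = 100000000100100000
R = NOT 100000000100100000 = 011111111011011111 = 130783

130783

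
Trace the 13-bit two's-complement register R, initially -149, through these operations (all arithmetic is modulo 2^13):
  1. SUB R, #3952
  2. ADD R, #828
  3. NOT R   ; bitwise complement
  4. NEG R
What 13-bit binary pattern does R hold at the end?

1001100111000

Start: R = -149 = 1111101101011.
R = -149 − 3952 = -4101; wraps to 4091 = 0111111111011
R = 4091 + 828 = 4919; wraps to -3273 = 1001100110111
R = NOT 1001100110111 = 0110011001000 = 3272
R = −(3272) = -3272 = 1001100111000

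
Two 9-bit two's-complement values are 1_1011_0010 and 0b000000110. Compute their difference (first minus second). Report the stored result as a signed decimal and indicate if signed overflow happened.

-84; no overflow

1_1011_0010 → 110110010 = -78 (signed)
0b000000110 → 000000110 = 6 (signed)
Subtract via negate-and-add: invert 000000110 + 1 = 111111010 (i.e. -6).
  110110010
+ 111111010
= 110101100  (discard carry-out 1)
Result 110101100: MSB = 1 → 428 − 512 = -84.
Both addends (after negating the subtrahend) are negative and so is the stored result: no signed overflow.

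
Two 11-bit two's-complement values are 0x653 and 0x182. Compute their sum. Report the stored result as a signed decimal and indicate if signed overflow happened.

-43; no overflow

0x653 = 11001010011 = -429 (signed)
0x182 = 00110000010 = 386 (signed)
  11001010011
+ 00110000010
= 11111010101
Result 11111010101: MSB = 1 → 2005 − 2048 = -43.
Addends have opposite signs, so signed overflow cannot occur.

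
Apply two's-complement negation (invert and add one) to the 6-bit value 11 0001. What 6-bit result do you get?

001111

Invert: 001110. Add 1: 001111.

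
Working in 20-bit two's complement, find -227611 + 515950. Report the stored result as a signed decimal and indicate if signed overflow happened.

-227611 → 11001000011011100101
515950 → 01111101111101101110
  11001000011011100101
+ 01111101111101101110
= 01000110011001010011  (discard carry-out 1)
Result 01000110011001010011: MSB = 0 → value 288339.
Addends have opposite signs, so signed overflow cannot occur.

288339; no overflow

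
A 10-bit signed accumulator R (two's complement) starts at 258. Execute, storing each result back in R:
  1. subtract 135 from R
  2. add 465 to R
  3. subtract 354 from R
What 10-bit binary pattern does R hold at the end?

Start: R = 258 = 0100000010.
R = 258 − 135 = 123 = 0001111011
R = 123 + 465 = 588; wraps to -436 = 1001001100
R = -436 − 354 = -790; wraps to 234 = 0011101010

0011101010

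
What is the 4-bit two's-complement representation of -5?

|-5| = 5 = 0101 in 4 bits.
Invert the bits: 1010. Add 1: 1011.

1011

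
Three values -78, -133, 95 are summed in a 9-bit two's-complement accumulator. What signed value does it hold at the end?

-116

-78 + (-133) = -211 (100101101)
-211 + 95 = -116 (110001100)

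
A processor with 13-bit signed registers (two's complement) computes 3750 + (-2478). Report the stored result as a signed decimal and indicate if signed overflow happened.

1272; no overflow

3750 → 0111010100110
-2478 → 1011001010010
  0111010100110
+ 1011001010010
= 0010011111000  (discard carry-out 1)
Result 0010011111000: MSB = 0 → value 1272.
Addends have opposite signs, so signed overflow cannot occur.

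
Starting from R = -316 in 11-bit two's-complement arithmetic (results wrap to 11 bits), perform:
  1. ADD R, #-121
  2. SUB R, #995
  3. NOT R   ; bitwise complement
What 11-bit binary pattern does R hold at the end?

10110010111

Start: R = -316 = 11011000100.
R = -316 + (-121) = -437 = 11001001011
R = -437 − 995 = -1432; wraps to 616 = 01001101000
R = NOT 01001101000 = 10110010111 = -617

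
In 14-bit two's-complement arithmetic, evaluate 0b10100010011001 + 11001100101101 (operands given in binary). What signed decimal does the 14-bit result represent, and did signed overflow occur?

7110; overflow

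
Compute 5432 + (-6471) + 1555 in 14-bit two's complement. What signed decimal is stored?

5432 + (-6471) = -1039 (11101111110001)
-1039 + 1555 = 516 (00001000000100)

516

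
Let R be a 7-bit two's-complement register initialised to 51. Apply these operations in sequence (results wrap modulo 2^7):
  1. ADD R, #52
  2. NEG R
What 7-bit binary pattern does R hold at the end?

Start: R = 51 = 0110011.
R = 51 + 52 = 103; wraps to -25 = 1100111
R = −(-25) = 25 = 0011001

0011001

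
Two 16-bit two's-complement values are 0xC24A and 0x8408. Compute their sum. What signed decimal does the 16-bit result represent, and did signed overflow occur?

18002; overflow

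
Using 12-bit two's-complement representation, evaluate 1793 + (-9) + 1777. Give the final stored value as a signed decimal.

-535

1793 + (-9) = 1784 (011011111000)
1784 + 1777 = 3561 → wraps to -535 (110111101001)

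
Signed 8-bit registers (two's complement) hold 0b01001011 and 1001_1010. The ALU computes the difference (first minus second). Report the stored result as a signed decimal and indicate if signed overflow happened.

0b01001011 → 01001011 = 75 (signed)
1001_1010 → 10011010 = -102 (signed)
Subtract via negate-and-add: invert 10011010 + 1 = 01100110 (i.e. 102).
  01001011
+ 01100110
= 10110001
Result 10110001: MSB = 1 → 177 − 256 = -79.
Both addends (after negating the subtrahend) are non-negative but the stored result is negative: signed overflow. The true value 75 − (-102) = 177 lies outside [-128, 127].

-79; overflow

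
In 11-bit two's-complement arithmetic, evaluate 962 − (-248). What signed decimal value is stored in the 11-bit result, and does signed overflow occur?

962 → 01111000010
-248 → 11100001000
Subtract via negate-and-add: invert 11100001000 + 1 = 00011111000 (i.e. 248).
  01111000010
+ 00011111000
= 10010111010
Result 10010111010: MSB = 1 → 1210 − 2048 = -838.
Both addends (after negating the subtrahend) are non-negative but the stored result is negative: signed overflow. The true value 962 − (-248) = 1210 lies outside [-1024, 1023].

-838; overflow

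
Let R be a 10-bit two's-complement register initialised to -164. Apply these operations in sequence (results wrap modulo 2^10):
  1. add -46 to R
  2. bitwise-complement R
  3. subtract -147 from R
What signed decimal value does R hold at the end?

356

Start: R = -164 = 1101011100.
R = -164 + (-46) = -210 = 1100101110
R = NOT 1100101110 = 0011010001 = 209
R = 209 − (-147) = 356 = 0101100100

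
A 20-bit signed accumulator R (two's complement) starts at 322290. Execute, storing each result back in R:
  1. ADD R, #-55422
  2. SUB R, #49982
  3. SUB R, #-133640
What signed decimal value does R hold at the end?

350526

Start: R = 322290 = 01001110101011110010.
R = 322290 + (-55422) = 266868 = 01000001001001110100
R = 266868 − 49982 = 216886 = 00110100111100110110
R = 216886 − (-133640) = 350526 = 01010101100100111110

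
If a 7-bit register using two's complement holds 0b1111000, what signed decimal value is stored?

-8

MSB is 1, so the value is negative.
Unsigned reading: 120. Subtract 2^7 = 128: 120 − 128 = -8.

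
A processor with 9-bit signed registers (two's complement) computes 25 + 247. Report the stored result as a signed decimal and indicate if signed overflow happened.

-240; overflow

25 → 000011001
247 → 011110111
  000011001
+ 011110111
= 100010000
Result 100010000: MSB = 1 → 272 − 512 = -240.
Both addends are non-negative but the stored result is negative: signed overflow. The true value 25 + 247 = 272 lies outside [-256, 255].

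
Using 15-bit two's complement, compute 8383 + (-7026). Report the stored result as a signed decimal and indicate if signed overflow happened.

1357; no overflow

8383 → 010000010111111
-7026 → 110010010001110
  010000010111111
+ 110010010001110
= 000010101001101  (discard carry-out 1)
Result 000010101001101: MSB = 0 → value 1357.
Addends have opposite signs, so signed overflow cannot occur.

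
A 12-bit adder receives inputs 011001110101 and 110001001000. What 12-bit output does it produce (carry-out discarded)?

  011001110101
+ 110001001000
= 001010111101  (discard carry-out 1)

001010111101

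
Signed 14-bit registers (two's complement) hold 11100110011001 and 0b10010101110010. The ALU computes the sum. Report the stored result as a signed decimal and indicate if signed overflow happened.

7947; overflow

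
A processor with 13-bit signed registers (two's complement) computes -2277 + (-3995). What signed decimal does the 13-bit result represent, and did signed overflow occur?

1920; overflow

-2277 → 1011100011011
-3995 → 1000001100101
  1011100011011
+ 1000001100101
= 0011110000000  (discard carry-out 1)
Result 0011110000000: MSB = 0 → value 1920.
Both addends are negative but the stored result is non-negative: signed overflow. The true value -2277 + (-3995) = -6272 lies outside [-4096, 4095].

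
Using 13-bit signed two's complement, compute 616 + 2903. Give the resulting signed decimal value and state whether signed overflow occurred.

616 → 0001001101000
2903 → 0101101010111
  0001001101000
+ 0101101010111
= 0110110111111
Result 0110110111111: MSB = 0 → value 3519.
Both addends are non-negative and so is the stored result: no signed overflow.

3519; no overflow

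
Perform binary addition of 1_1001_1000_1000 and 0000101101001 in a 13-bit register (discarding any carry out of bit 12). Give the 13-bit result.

  1100110001000
+ 0000101101001
= 1101011110001

1101011110001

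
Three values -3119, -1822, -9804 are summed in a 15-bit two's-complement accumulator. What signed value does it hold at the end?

-14745

-3119 + (-1822) = -4941 (110110010110011)
-4941 + (-9804) = -14745 (100011001100111)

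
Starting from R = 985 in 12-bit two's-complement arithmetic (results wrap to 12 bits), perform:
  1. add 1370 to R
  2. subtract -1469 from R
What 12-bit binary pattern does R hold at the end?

Start: R = 985 = 001111011001.
R = 985 + 1370 = 2355; wraps to -1741 = 100100110011
R = -1741 − (-1469) = -272 = 111011110000

111011110000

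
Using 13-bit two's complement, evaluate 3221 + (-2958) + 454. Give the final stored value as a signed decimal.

717

3221 + (-2958) = 263 (0000100000111)
263 + 454 = 717 (0001011001101)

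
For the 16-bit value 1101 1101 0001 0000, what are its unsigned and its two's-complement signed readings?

Unsigned: 1101110100010000 = 56592.
Signed: MSB=1 → 56592 − 65536 = -8944.

unsigned = 56592, signed = -8944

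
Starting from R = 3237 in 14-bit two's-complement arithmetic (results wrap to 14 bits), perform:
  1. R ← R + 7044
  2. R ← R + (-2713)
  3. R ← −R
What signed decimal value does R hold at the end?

Start: R = 3237 = 00110010100101.
R = 3237 + 7044 = 10281; wraps to -6103 = 10100000101001
R = -6103 + (-2713) = -8816; wraps to 7568 = 01110110010000
R = −(7568) = -7568 = 10001001110000

-7568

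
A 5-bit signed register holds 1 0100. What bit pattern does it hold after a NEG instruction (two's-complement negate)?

Invert: 01011. Add 1: 01100.
Check: 10100 = -12, 01100 = 12.

01100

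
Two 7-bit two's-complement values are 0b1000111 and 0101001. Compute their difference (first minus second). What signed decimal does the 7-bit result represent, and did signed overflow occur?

0b1000111 → 1000111 = -57 (signed)
0101001 = 41 (signed)
Subtract via negate-and-add: invert 0101001 + 1 = 1010111 (i.e. -41).
  1000111
+ 1010111
= 0011110  (discard carry-out 1)
Result 0011110: MSB = 0 → value 30.
Both addends (after negating the subtrahend) are negative but the stored result is non-negative: signed overflow. The true value -57 − 41 = -98 lies outside [-64, 63].

30; overflow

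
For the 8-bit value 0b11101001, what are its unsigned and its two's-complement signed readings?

Unsigned: 11101001 = 233.
Signed: MSB=1 → 233 − 256 = -23.

unsigned = 233, signed = -23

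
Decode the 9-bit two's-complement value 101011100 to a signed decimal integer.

MSB is 1, so the value is negative.
Unsigned reading: 348. Subtract 2^9 = 512: 348 − 512 = -164.

-164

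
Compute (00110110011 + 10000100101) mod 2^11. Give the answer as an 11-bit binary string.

  00110110011
+ 10000100101
= 10111011000

10111011000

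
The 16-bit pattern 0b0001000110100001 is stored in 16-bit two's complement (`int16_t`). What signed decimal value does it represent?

MSB is 0, so the value is non-negative: 0001000110100001 = 4513.

4513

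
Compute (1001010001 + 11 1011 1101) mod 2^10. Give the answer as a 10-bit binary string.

  1001010001
+ 1110111101
= 1000001110  (discard carry-out 1)

1000001110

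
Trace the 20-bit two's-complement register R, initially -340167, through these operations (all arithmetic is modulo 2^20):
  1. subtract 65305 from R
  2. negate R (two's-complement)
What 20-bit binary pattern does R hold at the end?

01100010111111100000

Start: R = -340167 = 10101100111100111001.
R = -340167 − 65305 = -405472 = 10011101000000100000
R = −(-405472) = 405472 = 01100010111111100000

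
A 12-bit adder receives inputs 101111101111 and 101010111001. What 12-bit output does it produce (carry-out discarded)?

  101111101111
+ 101010111001
= 011010101000  (discard carry-out 1)

011010101000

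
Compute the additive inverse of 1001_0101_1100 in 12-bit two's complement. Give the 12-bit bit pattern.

Invert: 011010100011. Add 1: 011010100100.

011010100100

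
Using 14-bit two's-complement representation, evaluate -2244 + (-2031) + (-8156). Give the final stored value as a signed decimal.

-2244 + (-2031) = -4275 (10111101001101)
-4275 + (-8156) = -12431 → wraps to 3953 (00111101110001)

3953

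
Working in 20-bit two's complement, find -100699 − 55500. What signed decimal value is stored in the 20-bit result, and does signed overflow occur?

-100699 → 11100111011010100101
55500 → 00001101100011001100
Subtract via negate-and-add: invert 00001101100011001100 + 1 = 11110010011100110100 (i.e. -55500).
  11100111011010100101
+ 11110010011100110100
= 11011001110111011001  (discard carry-out 1)
Result 11011001110111011001: MSB = 1 → 892377 − 1048576 = -156199.
Both addends (after negating the subtrahend) are negative and so is the stored result: no signed overflow.

-156199; no overflow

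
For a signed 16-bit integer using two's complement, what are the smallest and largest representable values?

min = -32768, max = 32767

Minimum: −2^15 = -32768.
Maximum: 2^15 − 1 = 32767.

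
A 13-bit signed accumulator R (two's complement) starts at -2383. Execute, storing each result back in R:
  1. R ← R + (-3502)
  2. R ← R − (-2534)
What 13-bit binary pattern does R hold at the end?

Start: R = -2383 = 1011010110001.
R = -2383 + (-3502) = -5885; wraps to 2307 = 0100100000011
R = 2307 − (-2534) = 4841; wraps to -3351 = 1001011101001

1001011101001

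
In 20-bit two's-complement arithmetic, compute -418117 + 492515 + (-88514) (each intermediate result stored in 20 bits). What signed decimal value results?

-418117 + 492515 = 74398 (00010010001010011110)
74398 + (-88514) = -14116 (11111100100011011100)

-14116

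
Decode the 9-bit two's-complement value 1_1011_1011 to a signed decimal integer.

MSB is 1, so the value is negative.
Invert: 001000100. Add 1: 001000101 = 69. So the value is −69.

-69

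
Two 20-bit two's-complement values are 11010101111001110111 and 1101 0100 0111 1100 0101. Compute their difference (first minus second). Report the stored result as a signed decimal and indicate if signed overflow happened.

11010101111001110111 = -172425 (signed)
1101 0100 0111 1100 0101 → 11010100011111000101 = -178235 (signed)
Subtract via negate-and-add: invert 11010100011111000101 + 1 = 00101011100000111011 (i.e. 178235).
  11010101111001110111
+ 00101011100000111011
= 00000001011010110010  (discard carry-out 1)
Result 00000001011010110010: MSB = 0 → value 5810.
Addends (after negating the subtrahend) have opposite signs, so signed overflow cannot occur.

5810; no overflow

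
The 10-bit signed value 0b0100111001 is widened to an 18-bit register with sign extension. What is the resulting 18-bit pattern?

MSB of 0100111001 is 0; replicate it into the new high bits.
00000000|0100111001 → 000000000100111001 (still 313).

000000000100111001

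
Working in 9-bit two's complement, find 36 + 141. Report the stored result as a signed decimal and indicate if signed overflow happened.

177; no overflow

36 → 000100100
141 → 010001101
  000100100
+ 010001101
= 010110001
Result 010110001: MSB = 0 → value 177.
Both addends are non-negative and so is the stored result: no signed overflow.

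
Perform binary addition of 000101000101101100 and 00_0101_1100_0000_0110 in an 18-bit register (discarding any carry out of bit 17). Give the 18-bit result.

  000101000101101100
+ 000101110000000110
= 001010110101110010

001010110101110010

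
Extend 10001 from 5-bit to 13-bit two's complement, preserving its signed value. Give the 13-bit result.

1111111110001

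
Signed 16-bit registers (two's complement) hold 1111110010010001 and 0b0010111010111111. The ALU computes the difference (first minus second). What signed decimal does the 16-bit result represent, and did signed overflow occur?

-12846; no overflow

1111110010010001 = -879 (signed)
0b0010111010111111 → 0010111010111111 = 11967 (signed)
Subtract via negate-and-add: invert 0010111010111111 + 1 = 1101000101000001 (i.e. -11967).
  1111110010010001
+ 1101000101000001
= 1100110111010010  (discard carry-out 1)
Result 1100110111010010: MSB = 1 → 52690 − 65536 = -12846.
Both addends (after negating the subtrahend) are negative and so is the stored result: no signed overflow.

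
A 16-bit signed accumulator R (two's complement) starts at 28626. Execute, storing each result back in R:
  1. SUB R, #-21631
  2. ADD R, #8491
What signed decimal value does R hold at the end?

-6788

Start: R = 28626 = 0110111111010010.
R = 28626 − (-21631) = 50257; wraps to -15279 = 1100010001010001
R = -15279 + 8491 = -6788 = 1110010101111100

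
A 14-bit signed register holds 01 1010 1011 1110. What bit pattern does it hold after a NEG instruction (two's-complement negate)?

10010101000010

Invert: 10010101000001. Add 1: 10010101000010.
Check: 01101010111110 = 6846, 10010101000010 = -6846.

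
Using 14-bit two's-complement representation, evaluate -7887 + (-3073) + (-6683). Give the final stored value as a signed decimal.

-1259

-7887 + (-3073) = -10960 → wraps to 5424 (01010100110000)
5424 + (-6683) = -1259 (11101100010101)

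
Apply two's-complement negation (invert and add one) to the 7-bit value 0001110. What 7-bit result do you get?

1110010

Invert: 1110001. Add 1: 1110010.
Check: 0001110 = 14, 1110010 = -14.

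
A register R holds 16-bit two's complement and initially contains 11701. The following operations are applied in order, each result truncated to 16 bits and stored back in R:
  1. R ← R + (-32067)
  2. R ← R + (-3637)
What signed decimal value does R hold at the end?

Start: R = 11701 = 0010110110110101.
R = 11701 + (-32067) = -20366 = 1011000001110010
R = -20366 + (-3637) = -24003 = 1010001000111101

-24003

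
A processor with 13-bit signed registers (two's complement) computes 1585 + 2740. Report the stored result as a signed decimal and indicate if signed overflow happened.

1585 → 0011000110001
2740 → 0101010110100
  0011000110001
+ 0101010110100
= 1000011100101
Result 1000011100101: MSB = 1 → 4325 − 8192 = -3867.
Both addends are non-negative but the stored result is negative: signed overflow. The true value 1585 + 2740 = 4325 lies outside [-4096, 4095].

-3867; overflow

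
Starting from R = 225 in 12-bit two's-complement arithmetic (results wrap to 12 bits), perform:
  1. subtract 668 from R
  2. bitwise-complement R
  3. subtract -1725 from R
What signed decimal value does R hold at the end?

Start: R = 225 = 000011100001.
R = 225 − 668 = -443 = 111001000101
R = NOT 111001000101 = 000110111010 = 442
R = 442 − (-1725) = 2167; wraps to -1929 = 100001110111

-1929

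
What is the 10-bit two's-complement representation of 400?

400 is non-negative, so write it directly in 10 bits: 0110010000.

0110010000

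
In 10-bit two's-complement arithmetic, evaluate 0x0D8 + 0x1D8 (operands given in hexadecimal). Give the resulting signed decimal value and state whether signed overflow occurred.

-336; overflow

0x0D8 = 0011011000 = 216 (signed)
0x1D8 = 0111011000 = 472 (signed)
  0011011000
+ 0111011000
= 1010110000
Result 1010110000: MSB = 1 → 688 − 1024 = -336.
Both addends are non-negative but the stored result is negative: signed overflow. The true value 216 + 472 = 688 lies outside [-512, 511].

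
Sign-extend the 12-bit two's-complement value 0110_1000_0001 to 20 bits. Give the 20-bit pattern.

MSB of 011010000001 is 0; replicate it into the new high bits.
00000000|011010000001 → 00000000011010000001 (still 1665).

00000000011010000001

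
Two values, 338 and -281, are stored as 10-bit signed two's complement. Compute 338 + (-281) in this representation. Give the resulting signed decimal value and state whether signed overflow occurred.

338 → 0101010010
-281 → 1011100111
  0101010010
+ 1011100111
= 0000111001  (discard carry-out 1)
Result 0000111001: MSB = 0 → value 57.
Addends have opposite signs, so signed overflow cannot occur.

57; no overflow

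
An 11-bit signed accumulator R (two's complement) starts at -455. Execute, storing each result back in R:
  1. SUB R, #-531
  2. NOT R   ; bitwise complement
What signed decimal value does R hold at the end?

-77

Start: R = -455 = 11000111001.
R = -455 − (-531) = 76 = 00001001100
R = NOT 00001001100 = 11110110011 = -77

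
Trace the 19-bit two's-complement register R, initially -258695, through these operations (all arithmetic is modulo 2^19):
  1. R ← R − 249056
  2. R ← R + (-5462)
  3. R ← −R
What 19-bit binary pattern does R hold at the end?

Start: R = -258695 = 1000000110101111001.
R = -258695 − 249056 = -507751; wraps to 16537 = 0000100000010011001
R = 16537 + (-5462) = 11075 = 0000010101101000011
R = −(11075) = -11075 = 1111101010010111101

1111101010010111101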